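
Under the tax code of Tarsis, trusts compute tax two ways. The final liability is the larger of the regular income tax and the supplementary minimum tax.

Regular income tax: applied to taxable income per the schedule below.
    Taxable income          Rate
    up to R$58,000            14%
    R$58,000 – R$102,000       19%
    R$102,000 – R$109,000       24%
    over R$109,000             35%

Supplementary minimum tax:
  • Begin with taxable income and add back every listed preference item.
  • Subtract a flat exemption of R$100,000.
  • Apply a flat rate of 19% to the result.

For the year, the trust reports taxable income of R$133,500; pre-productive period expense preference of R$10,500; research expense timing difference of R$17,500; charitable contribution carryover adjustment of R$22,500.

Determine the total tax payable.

R$26,735

Regular income tax:
  R$58,000 × 14% = R$8,120
  R$44,000 × 19% = R$8,360
  R$7,000 × 24% = R$1,680
  R$24,500 × 35% = R$8,575
  → R$26,735

Supplementary minimum tax:
  Adjusted income: R$133,500 + R$10,500 + R$17,500 + R$22,500 = R$184,000
  Less exemption R$100,000 → base R$84,000
  R$84,000 × 19% = R$15,960

R$26,735 > R$15,960, so the regular income tax governs.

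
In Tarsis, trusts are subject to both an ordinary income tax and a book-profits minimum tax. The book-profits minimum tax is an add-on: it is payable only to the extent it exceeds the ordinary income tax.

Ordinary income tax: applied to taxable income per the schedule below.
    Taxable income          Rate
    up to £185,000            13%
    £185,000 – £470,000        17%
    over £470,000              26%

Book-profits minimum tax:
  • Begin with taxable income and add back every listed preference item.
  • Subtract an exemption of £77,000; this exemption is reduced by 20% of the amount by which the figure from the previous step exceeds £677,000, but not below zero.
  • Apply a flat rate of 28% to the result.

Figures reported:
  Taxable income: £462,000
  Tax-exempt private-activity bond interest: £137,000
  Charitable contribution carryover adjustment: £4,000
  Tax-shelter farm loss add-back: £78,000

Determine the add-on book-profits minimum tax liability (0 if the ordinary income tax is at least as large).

£98,204

Book-profits minimum tax:
  Adjusted income: £462,000 + £137,000 + £4,000 + £78,000 = £681,000
  Exemption: £77,000 − 20% × (£681,000 − £677,000) = £77,000 − £800 = £76,200
  Base: £681,000 − £76,200 = £604,800
  £604,800 × 28% = £169,344

Ordinary income tax:
  £185,000 × 13% = £24,050
  £277,000 × 17% = £47,090
  → £71,140

Excess of book-profits minimum tax over ordinary income tax: £169,344 − £71,140 = £98,204.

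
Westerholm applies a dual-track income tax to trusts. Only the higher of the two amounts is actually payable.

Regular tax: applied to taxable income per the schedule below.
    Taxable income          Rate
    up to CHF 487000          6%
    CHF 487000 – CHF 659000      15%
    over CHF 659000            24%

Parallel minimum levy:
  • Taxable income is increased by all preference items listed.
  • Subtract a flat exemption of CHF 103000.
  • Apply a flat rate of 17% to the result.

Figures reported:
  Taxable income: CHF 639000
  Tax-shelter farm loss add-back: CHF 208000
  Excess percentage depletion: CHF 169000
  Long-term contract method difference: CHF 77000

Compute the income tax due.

CHF 168300

Regular tax:
  CHF 487000 × 6% = CHF 29220
  CHF 152000 × 15% = CHF 22800
  → CHF 52020

Parallel minimum levy:
  Adjusted income: CHF 639000 + CHF 208000 + CHF 169000 + CHF 77000 = CHF 1093000
  Less exemption CHF 103000 → base CHF 990000
  CHF 990000 × 17% = CHF 168300

CHF 168300 > CHF 52020, so the parallel minimum levy is the binding amount.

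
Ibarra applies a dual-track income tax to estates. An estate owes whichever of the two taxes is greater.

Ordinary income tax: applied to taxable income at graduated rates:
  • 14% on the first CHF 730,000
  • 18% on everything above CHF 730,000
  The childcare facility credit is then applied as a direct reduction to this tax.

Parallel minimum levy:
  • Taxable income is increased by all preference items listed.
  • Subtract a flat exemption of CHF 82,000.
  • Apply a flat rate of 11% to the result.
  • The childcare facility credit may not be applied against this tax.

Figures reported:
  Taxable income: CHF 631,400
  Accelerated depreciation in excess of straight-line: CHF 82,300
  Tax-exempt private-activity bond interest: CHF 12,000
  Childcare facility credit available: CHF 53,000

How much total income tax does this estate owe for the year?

CHF 70,807

Parallel minimum levy:
  Adjusted income: CHF 631,400 + CHF 82,300 + CHF 12,000 = CHF 725,700
  Less exemption CHF 82,000 → base CHF 643,700
  CHF 643,700 × 11% = CHF 70,807

Ordinary income tax:
  CHF 631,400 × 14% = CHF 88,396
  Less childcare facility credit CHF 53,000 → CHF 35,396

CHF 70,807 > CHF 35,396, so the parallel minimum levy is the binding amount.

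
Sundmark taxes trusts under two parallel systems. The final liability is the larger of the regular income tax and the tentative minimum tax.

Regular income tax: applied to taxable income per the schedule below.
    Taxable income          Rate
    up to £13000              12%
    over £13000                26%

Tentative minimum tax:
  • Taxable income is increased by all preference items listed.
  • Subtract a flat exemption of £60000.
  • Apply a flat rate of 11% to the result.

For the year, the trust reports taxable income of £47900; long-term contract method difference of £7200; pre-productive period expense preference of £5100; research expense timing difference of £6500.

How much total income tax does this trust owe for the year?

£10634

Tentative minimum tax:
  Adjusted income: £47900 + £7200 + £5100 + £6500 = £66700
  Less exemption £60000 → base £6700
  £6700 × 11% = £737

Regular income tax:
  £13000 × 12% = £1560
  £34900 × 26% = £9074
  → £10634

£10634 > £737, so the regular income tax governs.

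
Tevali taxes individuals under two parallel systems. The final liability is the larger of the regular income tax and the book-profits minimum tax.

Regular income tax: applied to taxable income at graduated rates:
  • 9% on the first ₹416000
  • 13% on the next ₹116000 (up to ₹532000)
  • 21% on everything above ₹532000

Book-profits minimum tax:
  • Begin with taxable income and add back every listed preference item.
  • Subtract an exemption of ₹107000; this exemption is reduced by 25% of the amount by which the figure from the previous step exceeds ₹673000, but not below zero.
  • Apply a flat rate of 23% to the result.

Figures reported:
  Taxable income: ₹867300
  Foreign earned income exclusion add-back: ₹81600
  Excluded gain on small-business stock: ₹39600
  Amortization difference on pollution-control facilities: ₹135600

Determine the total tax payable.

Book-profits minimum tax:
  Adjusted income: ₹867300 + ₹81600 + ₹39600 + ₹135600 = ₹1124100
  Exemption: 25% × (₹1124100 − ₹673000) = ₹112775 ≥ ₹107000, so the exemption is fully phased out
  Base: ₹1124100 − ₹0 = ₹1124100
  ₹1124100 × 23% = ₹258543

Regular income tax:
  ₹416000 × 9% = ₹37440
  ₹116000 × 13% = ₹15080
  ₹335300 × 21% = ₹70413
  → ₹122933

₹258543 > ₹122933, so the book-profits minimum tax is the binding amount.

₹258543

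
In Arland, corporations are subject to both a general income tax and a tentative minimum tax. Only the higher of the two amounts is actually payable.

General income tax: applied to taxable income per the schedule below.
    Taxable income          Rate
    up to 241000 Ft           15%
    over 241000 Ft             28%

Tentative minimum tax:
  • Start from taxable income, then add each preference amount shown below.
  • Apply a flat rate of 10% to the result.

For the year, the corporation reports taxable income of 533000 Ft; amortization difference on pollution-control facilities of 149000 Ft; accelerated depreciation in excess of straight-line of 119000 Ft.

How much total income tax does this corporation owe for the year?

General income tax:
  241000 Ft × 15% = 36150 Ft
  292000 Ft × 28% = 81760 Ft
  → 117910 Ft

Tentative minimum tax:
  Adjusted income: 533000 Ft + 149000 Ft + 119000 Ft = 801000 Ft
  801000 Ft × 10% = 80100 Ft

117910 Ft > 80100 Ft, so the general income tax governs.

117910 Ft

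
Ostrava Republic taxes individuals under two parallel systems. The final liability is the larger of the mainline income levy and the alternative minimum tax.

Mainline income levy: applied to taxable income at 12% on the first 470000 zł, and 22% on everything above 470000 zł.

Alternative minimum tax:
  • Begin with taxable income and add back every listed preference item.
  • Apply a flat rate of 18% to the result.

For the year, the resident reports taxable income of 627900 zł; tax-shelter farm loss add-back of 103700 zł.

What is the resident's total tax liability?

131688 zł

Alternative minimum tax:
  Adjusted income: 627900 zł + 103700 zł = 731600 zł
  731600 zł × 18% = 131688 zł

Mainline income levy:
  470000 zł × 12% = 56400 zł
  157900 zł × 22% = 34738 zł
  → 91138 zł

131688 zł > 91138 zł, so the alternative minimum tax is the binding amount.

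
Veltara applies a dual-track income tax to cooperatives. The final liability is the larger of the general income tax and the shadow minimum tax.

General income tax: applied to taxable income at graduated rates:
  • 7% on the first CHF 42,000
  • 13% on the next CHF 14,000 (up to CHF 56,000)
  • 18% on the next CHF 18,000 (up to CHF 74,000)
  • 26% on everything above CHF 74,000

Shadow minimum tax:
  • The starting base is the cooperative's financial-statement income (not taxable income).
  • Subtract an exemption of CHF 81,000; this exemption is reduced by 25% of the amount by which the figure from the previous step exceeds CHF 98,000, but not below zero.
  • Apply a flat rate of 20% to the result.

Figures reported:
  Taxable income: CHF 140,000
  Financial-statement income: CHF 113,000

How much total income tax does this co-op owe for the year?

Shadow minimum tax:
  Base (financial-statement income): CHF 113,000
  Exemption: CHF 81,000 − 25% × (CHF 113,000 − CHF 98,000) = CHF 81,000 − CHF 3,750 = CHF 77,250
  Base: CHF 113,000 − CHF 77,250 = CHF 35,750
  CHF 35,750 × 20% = CHF 7,150

General income tax:
  CHF 42,000 × 7% = CHF 2,940
  CHF 14,000 × 13% = CHF 1,820
  CHF 18,000 × 18% = CHF 3,240
  CHF 66,000 × 26% = CHF 17,160
  → CHF 25,160

CHF 25,160 > CHF 7,150, so the general income tax governs.

CHF 25,160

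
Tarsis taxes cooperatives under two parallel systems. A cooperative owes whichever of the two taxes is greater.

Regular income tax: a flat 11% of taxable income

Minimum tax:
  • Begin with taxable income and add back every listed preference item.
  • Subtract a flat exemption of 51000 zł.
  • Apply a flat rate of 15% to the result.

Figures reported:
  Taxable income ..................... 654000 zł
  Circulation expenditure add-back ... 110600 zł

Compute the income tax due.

Regular income tax:
  654000 zł × 11% = 71940 zł

Minimum tax:
  Adjusted income: 654000 zł + 110600 zł = 764600 zł
  Less exemption 51000 zł → base 713600 zł
  713600 zł × 15% = 107040 zł

107040 zł > 71940 zł, so the minimum tax is the binding amount.

107040 zł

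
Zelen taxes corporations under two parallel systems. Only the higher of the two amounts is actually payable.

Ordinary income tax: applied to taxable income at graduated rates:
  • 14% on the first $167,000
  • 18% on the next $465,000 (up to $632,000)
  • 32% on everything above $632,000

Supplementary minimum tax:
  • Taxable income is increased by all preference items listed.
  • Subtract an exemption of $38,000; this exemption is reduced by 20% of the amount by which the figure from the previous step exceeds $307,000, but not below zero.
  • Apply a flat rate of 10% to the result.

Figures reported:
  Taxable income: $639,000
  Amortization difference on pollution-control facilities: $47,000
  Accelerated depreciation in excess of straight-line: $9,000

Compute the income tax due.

Ordinary income tax:
  $167,000 × 14% = $23,380
  $465,000 × 18% = $83,700
  $7,000 × 32% = $2,240
  → $109,320

Supplementary minimum tax:
  Adjusted income: $639,000 + $47,000 + $9,000 = $695,000
  Exemption: 20% × ($695,000 − $307,000) = $77,600 ≥ $38,000, so the exemption is fully phased out
  Base: $695,000 − $0 = $695,000
  $695,000 × 10% = $69,500

$109,320 > $69,500, so the ordinary income tax governs.

$109,320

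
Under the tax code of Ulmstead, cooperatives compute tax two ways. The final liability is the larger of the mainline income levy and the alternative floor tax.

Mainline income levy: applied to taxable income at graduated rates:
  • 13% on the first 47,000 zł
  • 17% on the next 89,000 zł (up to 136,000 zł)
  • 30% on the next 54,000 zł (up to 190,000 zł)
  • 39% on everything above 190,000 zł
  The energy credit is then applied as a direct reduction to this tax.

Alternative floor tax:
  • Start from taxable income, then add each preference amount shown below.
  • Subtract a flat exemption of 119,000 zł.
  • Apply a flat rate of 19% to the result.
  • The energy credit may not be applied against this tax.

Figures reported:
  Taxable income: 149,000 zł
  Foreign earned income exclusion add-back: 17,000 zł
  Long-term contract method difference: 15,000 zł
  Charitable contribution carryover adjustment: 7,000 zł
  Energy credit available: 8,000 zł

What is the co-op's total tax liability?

Mainline income levy:
  47,000 zł × 13% = 6,110 zł
  89,000 zł × 17% = 15,130 zł
  13,000 zł × 30% = 3,900 zł
  → 25,140 zł
  Less energy credit 8,000 zł → 17,140 zł

Alternative floor tax:
  Adjusted income: 149,000 zł + 17,000 zł + 15,000 zł + 7,000 zł = 188,000 zł
  Less exemption 119,000 zł → base 69,000 zł
  69,000 zł × 19% = 13,110 zł

17,140 zł > 13,110 zł, so the mainline income levy governs.

17,140 zł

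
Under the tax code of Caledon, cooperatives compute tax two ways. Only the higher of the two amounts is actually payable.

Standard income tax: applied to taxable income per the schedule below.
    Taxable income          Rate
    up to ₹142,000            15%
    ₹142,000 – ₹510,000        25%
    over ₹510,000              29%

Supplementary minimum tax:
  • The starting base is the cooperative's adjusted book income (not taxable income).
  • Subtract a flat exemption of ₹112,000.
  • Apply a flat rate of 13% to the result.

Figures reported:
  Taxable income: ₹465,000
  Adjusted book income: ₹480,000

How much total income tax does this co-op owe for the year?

₹102,050

Standard income tax:
  ₹142,000 × 15% = ₹21,300
  ₹323,000 × 25% = ₹80,750
  → ₹102,050

Supplementary minimum tax:
  Base (adjusted book income): ₹480,000
  Less exemption ₹112,000 → base ₹368,000
  ₹368,000 × 13% = ₹47,840

₹102,050 > ₹47,840, so the standard income tax governs.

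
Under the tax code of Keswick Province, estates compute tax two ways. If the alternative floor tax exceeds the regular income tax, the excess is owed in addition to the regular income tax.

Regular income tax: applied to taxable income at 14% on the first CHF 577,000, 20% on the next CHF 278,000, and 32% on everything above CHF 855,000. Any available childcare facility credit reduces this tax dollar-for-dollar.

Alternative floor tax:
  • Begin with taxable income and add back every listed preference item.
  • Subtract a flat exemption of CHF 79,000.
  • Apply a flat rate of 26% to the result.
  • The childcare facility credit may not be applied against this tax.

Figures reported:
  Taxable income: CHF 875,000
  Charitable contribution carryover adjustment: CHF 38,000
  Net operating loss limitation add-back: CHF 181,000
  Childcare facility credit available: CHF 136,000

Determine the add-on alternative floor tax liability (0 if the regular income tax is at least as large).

CHF 257,120

Alternative floor tax:
  Adjusted income: CHF 875,000 + CHF 38,000 + CHF 181,000 = CHF 1,094,000
  Less exemption CHF 79,000 → base CHF 1,015,000
  CHF 1,015,000 × 26% = CHF 263,900

Regular income tax:
  CHF 577,000 × 14% = CHF 80,780
  CHF 278,000 × 20% = CHF 55,600
  CHF 20,000 × 32% = CHF 6,400
  → CHF 142,780
  Less childcare facility credit CHF 136,000 → CHF 6,780

Excess of alternative floor tax over regular income tax: CHF 263,900 − CHF 6,780 = CHF 257,120.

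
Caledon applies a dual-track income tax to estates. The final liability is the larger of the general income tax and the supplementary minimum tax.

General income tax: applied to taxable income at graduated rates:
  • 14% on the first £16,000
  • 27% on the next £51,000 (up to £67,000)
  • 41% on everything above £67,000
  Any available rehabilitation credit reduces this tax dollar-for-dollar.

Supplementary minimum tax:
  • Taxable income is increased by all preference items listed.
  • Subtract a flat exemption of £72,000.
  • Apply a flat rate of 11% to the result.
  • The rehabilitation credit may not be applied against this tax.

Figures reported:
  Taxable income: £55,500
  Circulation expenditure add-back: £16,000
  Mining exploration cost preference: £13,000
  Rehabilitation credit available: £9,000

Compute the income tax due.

General income tax:
  £16,000 × 14% = £2,240
  £39,500 × 27% = £10,665
  → £12,905
  Less rehabilitation credit £9,000 → £3,905

Supplementary minimum tax:
  Adjusted income: £55,500 + £16,000 + £13,000 = £84,500
  Less exemption £72,000 → base £12,500
  £12,500 × 11% = £1,375

£3,905 > £1,375, so the general income tax governs.

£3,905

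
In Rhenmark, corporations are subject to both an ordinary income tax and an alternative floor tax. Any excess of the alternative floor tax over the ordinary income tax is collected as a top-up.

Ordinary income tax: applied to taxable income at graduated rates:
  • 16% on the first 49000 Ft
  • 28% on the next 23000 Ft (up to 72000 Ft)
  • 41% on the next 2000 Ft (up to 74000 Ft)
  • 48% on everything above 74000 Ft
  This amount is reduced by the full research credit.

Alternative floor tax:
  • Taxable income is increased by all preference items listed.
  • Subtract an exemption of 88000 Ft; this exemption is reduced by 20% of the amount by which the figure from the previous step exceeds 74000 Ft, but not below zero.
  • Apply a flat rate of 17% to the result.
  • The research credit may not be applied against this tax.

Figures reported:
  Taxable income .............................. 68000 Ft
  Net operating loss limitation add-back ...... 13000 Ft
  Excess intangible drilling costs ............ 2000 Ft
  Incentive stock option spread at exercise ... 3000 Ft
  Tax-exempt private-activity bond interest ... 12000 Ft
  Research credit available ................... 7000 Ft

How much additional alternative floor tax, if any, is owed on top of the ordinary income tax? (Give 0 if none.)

0 Ft

Alternative floor tax:
  Adjusted income: 68000 Ft + 13000 Ft + 2000 Ft + 3000 Ft + 12000 Ft = 98000 Ft
  Exemption: 88000 Ft − 20% × (98000 Ft − 74000 Ft) = 88000 Ft − 4800 Ft = 83200 Ft
  Base: 98000 Ft − 83200 Ft = 14800 Ft
  14800 Ft × 17% = 2516 Ft

Ordinary income tax:
  49000 Ft × 16% = 7840 Ft
  19000 Ft × 28% = 5320 Ft
  → 13160 Ft
  Less research credit 7000 Ft → 6160 Ft

2516 Ft ≤ 6160 Ft, so no add-on is due.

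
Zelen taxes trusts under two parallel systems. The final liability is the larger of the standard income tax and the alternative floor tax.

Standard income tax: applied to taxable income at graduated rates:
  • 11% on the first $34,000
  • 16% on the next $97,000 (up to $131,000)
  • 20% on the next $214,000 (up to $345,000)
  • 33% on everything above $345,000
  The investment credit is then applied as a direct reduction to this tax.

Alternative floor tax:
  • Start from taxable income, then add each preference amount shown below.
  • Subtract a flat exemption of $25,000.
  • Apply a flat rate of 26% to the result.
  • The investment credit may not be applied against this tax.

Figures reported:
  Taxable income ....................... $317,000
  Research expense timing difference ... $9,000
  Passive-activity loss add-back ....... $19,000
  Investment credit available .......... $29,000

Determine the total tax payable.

Standard income tax:
  $34,000 × 11% = $3,740
  $97,000 × 16% = $15,520
  $186,000 × 20% = $37,200
  → $56,460
  Less investment credit $29,000 → $27,460

Alternative floor tax:
  Adjusted income: $317,000 + $9,000 + $19,000 = $345,000
  Less exemption $25,000 → base $320,000
  $320,000 × 26% = $83,200

$83,200 > $27,460, so the alternative floor tax is the binding amount.

$83,200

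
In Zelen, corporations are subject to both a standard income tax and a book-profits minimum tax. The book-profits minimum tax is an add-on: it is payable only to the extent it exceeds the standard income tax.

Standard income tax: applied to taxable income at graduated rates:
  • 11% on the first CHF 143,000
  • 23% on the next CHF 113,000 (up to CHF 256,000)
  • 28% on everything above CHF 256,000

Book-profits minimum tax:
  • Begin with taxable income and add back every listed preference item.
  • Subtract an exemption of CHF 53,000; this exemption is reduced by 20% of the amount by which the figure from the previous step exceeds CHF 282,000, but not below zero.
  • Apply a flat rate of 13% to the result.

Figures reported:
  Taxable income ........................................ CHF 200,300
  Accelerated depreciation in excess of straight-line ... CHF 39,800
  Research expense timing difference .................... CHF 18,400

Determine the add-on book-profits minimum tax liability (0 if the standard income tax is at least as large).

CHF 0

Standard income tax:
  CHF 143,000 × 11% = CHF 15,730
  CHF 57,300 × 23% = CHF 13,179
  → CHF 28,909

Book-profits minimum tax:
  Adjusted income: CHF 200,300 + CHF 39,800 + CHF 18,400 = CHF 258,500
  Exemption: CHF 258,500 ≤ CHF 282,000, so full CHF 53,000 applies
  Base: CHF 258,500 − CHF 53,000 = CHF 205,500
  CHF 205,500 × 13% = CHF 26,715

CHF 26,715 ≤ CHF 28,909, so no add-on is due.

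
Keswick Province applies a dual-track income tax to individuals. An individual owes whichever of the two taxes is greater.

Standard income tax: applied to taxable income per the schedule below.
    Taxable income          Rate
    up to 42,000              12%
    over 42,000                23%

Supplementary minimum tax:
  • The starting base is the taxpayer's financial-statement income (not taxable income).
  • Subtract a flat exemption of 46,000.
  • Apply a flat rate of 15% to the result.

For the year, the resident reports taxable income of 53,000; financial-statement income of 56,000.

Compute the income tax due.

Standard income tax:
  42,000 × 12% = 5,040
  11,000 × 23% = 2,530
  → 7,570

Supplementary minimum tax:
  Base (financial-statement income): 56,000
  Less exemption 46,000 → base 10,000
  10,000 × 15% = 1,500

7,570 > 1,500, so the standard income tax governs.

7,570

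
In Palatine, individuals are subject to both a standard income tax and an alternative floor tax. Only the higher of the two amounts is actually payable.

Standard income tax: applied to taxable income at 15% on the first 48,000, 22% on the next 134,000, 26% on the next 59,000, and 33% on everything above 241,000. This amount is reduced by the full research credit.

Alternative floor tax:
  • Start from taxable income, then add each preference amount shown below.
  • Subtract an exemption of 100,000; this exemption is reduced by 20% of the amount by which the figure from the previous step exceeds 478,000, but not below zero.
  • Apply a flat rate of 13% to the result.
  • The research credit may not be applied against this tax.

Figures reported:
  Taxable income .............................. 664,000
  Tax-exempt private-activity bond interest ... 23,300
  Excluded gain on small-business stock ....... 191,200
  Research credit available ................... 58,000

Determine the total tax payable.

Standard income tax:
  48,000 × 15% = 7,200
  134,000 × 22% = 29,480
  59,000 × 26% = 15,340
  423,000 × 33% = 139,590
  → 191,610
  Less research credit 58,000 → 133,610

Alternative floor tax:
  Adjusted income: 664,000 + 23,300 + 191,200 = 878,500
  Exemption: 100,000 − 20% × (878,500 − 478,000) = 100,000 − 80,100 = 19,900
  Base: 878,500 − 19,900 = 858,600
  858,600 × 13% = 111,618

133,610 > 111,618, so the standard income tax governs.

133,610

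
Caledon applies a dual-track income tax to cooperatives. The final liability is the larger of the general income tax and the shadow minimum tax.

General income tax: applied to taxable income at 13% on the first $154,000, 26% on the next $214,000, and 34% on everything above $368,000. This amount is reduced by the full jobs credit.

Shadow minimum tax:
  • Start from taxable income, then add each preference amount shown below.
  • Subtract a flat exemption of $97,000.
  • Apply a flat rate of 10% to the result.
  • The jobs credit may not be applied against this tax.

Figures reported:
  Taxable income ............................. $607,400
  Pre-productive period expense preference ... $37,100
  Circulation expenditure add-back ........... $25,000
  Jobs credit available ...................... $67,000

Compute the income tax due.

Shadow minimum tax:
  Adjusted income: $607,400 + $37,100 + $25,000 = $669,500
  Less exemption $97,000 → base $572,500
  $572,500 × 10% = $57,250

General income tax:
  $154,000 × 13% = $20,020
  $214,000 × 26% = $55,640
  $239,400 × 34% = $81,396
  → $157,056
  Less jobs credit $67,000 → $90,056

$90,056 > $57,250, so the general income tax governs.

$90,056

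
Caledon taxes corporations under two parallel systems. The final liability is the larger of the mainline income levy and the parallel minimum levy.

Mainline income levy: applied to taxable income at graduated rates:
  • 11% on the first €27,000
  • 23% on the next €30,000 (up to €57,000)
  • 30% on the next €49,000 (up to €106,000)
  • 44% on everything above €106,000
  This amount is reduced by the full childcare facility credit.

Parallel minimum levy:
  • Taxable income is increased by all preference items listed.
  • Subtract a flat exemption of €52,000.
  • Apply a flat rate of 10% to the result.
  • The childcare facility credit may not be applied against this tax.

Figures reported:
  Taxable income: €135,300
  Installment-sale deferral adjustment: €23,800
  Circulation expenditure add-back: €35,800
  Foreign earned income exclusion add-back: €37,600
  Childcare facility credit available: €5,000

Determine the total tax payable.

Mainline income levy:
  €27,000 × 11% = €2,970
  €30,000 × 23% = €6,900
  €49,000 × 30% = €14,700
  €29,300 × 44% = €12,892
  → €37,462
  Less childcare facility credit €5,000 → €32,462

Parallel minimum levy:
  Adjusted income: €135,300 + €23,800 + €35,800 + €37,600 = €232,500
  Less exemption €52,000 → base €180,500
  €180,500 × 10% = €18,050

€32,462 > €18,050, so the mainline income levy governs.

€32,462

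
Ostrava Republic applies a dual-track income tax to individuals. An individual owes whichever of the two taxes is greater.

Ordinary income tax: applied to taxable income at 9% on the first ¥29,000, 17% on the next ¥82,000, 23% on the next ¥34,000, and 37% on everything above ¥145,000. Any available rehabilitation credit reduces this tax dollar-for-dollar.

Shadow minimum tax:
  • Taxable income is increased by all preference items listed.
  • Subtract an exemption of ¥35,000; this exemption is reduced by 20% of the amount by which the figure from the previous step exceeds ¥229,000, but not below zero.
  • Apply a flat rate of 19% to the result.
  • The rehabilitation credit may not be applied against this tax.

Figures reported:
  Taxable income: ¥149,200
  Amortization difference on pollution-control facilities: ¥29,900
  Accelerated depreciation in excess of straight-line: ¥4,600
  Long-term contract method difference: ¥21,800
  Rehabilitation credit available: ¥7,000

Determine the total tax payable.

¥32,395

Shadow minimum tax:
  Adjusted income: ¥149,200 + ¥29,900 + ¥4,600 + ¥21,800 = ¥205,500
  Exemption: ¥205,500 ≤ ¥229,000, so full ¥35,000 applies
  Base: ¥205,500 − ¥35,000 = ¥170,500
  ¥170,500 × 19% = ¥32,395

Ordinary income tax:
  ¥29,000 × 9% = ¥2,610
  ¥82,000 × 17% = ¥13,940
  ¥34,000 × 23% = ¥7,820
  ¥4,200 × 37% = ¥1,554
  → ¥25,924
  Less rehabilitation credit ¥7,000 → ¥18,924

¥32,395 > ¥18,924, so the shadow minimum tax is the binding amount.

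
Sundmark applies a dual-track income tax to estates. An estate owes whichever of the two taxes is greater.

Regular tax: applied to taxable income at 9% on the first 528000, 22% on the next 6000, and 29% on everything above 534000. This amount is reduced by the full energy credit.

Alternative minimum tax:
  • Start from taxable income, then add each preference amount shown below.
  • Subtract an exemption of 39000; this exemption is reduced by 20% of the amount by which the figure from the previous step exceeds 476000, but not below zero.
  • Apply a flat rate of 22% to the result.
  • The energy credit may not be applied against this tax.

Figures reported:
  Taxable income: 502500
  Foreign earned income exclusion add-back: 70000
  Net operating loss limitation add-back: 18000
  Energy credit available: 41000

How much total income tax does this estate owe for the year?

Alternative minimum tax:
  Adjusted income: 502500 + 70000 + 18000 = 590500
  Exemption: 39000 − 20% × (590500 − 476000) = 39000 − 22900 = 16100
  Base: 590500 − 16100 = 574400
  574400 × 22% = 126368

Regular tax:
  502500 × 9% = 45225
  Less energy credit 41000 → 4225

126368 > 4225, so the alternative minimum tax is the binding amount.

126368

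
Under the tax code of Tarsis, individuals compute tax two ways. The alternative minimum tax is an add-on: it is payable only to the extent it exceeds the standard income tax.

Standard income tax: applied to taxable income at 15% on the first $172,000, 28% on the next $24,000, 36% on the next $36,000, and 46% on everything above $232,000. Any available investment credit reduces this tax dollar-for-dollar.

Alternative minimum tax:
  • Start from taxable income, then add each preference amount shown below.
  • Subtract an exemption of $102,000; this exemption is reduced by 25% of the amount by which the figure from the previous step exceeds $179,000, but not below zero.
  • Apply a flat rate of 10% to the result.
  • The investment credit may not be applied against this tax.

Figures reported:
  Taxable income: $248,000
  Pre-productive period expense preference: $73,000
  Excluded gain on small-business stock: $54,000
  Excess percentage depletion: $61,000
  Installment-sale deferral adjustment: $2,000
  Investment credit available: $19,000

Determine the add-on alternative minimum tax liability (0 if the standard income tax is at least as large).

$6,235

Standard income tax:
  $172,000 × 15% = $25,800
  $24,000 × 28% = $6,720
  $36,000 × 36% = $12,960
  $16,000 × 46% = $7,360
  → $52,840
  Less investment credit $19,000 → $33,840

Alternative minimum tax:
  Adjusted income: $248,000 + $73,000 + $54,000 + $61,000 + $2,000 = $438,000
  Exemption: $102,000 − 25% × ($438,000 − $179,000) = $102,000 − $64,750 = $37,250
  Base: $438,000 − $37,250 = $400,750
  $400,750 × 10% = $40,075

Excess of alternative minimum tax over standard income tax: $40,075 − $33,840 = $6,235.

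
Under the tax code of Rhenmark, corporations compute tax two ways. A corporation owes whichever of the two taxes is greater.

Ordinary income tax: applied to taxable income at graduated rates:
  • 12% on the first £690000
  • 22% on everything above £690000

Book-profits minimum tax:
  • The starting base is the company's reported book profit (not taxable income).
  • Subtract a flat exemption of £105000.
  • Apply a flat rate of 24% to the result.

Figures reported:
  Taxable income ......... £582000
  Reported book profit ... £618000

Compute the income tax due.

£123120

Ordinary income tax:
  £582000 × 12% = £69840

Book-profits minimum tax:
  Base (reported book profit): £618000
  Less exemption £105000 → base £513000
  £513000 × 24% = £123120

£123120 > £69840, so the book-profits minimum tax is the binding amount.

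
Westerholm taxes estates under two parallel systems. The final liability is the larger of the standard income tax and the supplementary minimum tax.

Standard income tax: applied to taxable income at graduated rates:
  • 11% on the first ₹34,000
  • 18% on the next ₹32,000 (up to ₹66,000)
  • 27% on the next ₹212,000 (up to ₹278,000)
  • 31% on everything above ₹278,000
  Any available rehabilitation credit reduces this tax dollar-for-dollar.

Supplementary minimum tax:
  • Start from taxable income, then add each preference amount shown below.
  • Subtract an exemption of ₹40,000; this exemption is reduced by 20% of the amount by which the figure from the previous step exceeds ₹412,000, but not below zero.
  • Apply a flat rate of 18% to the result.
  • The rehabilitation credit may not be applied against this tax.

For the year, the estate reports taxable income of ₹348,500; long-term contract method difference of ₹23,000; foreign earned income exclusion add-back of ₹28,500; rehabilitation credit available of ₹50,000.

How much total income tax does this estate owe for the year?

₹64,800

Supplementary minimum tax:
  Adjusted income: ₹348,500 + ₹23,000 + ₹28,500 = ₹400,000
  Exemption: ₹400,000 ≤ ₹412,000, so full ₹40,000 applies
  Base: ₹400,000 − ₹40,000 = ₹360,000
  ₹360,000 × 18% = ₹64,800

Standard income tax:
  ₹34,000 × 11% = ₹3,740
  ₹32,000 × 18% = ₹5,760
  ₹212,000 × 27% = ₹57,240
  ₹70,500 × 31% = ₹21,855
  → ₹88,595
  Less rehabilitation credit ₹50,000 → ₹38,595

₹64,800 > ₹38,595, so the supplementary minimum tax is the binding amount.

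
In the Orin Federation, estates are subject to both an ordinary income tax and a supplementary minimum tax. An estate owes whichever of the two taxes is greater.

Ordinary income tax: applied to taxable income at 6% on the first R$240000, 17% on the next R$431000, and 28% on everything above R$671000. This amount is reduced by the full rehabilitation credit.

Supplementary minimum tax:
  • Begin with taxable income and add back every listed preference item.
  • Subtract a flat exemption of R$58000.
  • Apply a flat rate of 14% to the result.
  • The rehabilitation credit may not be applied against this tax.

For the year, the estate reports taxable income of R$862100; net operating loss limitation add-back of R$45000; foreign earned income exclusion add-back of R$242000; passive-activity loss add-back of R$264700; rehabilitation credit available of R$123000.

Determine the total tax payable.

Ordinary income tax:
  R$240000 × 6% = R$14400
  R$431000 × 17% = R$73270
  R$191100 × 28% = R$53508
  → R$141178
  Less rehabilitation credit R$123000 → R$18178

Supplementary minimum tax:
  Adjusted income: R$862100 + R$45000 + R$242000 + R$264700 = R$1413800
  Less exemption R$58000 → base R$1355800
  R$1355800 × 14% = R$189812

R$189812 > R$18178, so the supplementary minimum tax is the binding amount.

R$189812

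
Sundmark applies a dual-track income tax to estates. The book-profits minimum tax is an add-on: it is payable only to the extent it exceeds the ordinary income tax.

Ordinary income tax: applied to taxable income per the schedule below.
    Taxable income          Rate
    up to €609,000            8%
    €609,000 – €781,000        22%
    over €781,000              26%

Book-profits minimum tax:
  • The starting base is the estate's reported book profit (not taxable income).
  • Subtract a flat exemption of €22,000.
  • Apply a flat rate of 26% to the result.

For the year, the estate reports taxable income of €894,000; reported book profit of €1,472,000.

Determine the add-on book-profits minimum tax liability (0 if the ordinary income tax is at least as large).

Book-profits minimum tax:
  Base (reported book profit): €1,472,000
  Less exemption €22,000 → base €1,450,000
  €1,450,000 × 26% = €377,000

Ordinary income tax:
  €609,000 × 8% = €48,720
  €172,000 × 22% = €37,840
  €113,000 × 26% = €29,380
  → €115,940

Excess of book-profits minimum tax over ordinary income tax: €377,000 − €115,940 = €261,060.

€261,060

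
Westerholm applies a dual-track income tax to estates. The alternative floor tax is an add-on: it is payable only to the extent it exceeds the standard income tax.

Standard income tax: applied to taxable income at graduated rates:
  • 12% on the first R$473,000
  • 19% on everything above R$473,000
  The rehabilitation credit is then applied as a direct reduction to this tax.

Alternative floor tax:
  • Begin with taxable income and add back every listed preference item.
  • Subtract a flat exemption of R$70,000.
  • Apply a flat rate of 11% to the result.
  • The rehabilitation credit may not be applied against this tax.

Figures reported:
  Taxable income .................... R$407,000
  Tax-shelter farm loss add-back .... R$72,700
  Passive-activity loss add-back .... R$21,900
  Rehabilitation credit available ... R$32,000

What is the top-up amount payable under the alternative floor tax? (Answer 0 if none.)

R$30,636

Alternative floor tax:
  Adjusted income: R$407,000 + R$72,700 + R$21,900 = R$501,600
  Less exemption R$70,000 → base R$431,600
  R$431,600 × 11% = R$47,476

Standard income tax:
  R$407,000 × 12% = R$48,840
  Less rehabilitation credit R$32,000 → R$16,840

Excess of alternative floor tax over standard income tax: R$47,476 − R$16,840 = R$30,636.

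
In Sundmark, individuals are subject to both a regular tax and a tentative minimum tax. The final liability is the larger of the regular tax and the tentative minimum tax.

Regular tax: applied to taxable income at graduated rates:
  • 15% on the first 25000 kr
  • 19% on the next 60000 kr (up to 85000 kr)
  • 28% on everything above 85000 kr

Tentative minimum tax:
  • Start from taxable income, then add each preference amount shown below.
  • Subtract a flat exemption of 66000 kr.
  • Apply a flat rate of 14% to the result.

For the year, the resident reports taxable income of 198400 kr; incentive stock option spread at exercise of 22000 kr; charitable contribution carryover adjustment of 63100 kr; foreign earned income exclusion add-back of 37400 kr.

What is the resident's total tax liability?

46902 kr

Tentative minimum tax:
  Adjusted income: 198400 kr + 22000 kr + 63100 kr + 37400 kr = 320900 kr
  Less exemption 66000 kr → base 254900 kr
  254900 kr × 14% = 35686 kr

Regular tax:
  25000 kr × 15% = 3750 kr
  60000 kr × 19% = 11400 kr
  113400 kr × 28% = 31752 kr
  → 46902 kr

46902 kr > 35686 kr, so the regular tax governs.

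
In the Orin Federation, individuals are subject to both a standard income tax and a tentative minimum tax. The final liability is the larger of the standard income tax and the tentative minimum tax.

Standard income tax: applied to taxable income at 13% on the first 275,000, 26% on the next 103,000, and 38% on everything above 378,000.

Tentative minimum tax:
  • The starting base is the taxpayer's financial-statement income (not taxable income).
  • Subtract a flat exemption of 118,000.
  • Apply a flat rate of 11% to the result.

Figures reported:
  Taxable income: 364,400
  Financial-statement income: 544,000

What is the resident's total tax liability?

Standard income tax:
  275,000 × 13% = 35,750
  89,400 × 26% = 23,244
  → 58,994

Tentative minimum tax:
  Base (financial-statement income): 544,000
  Less exemption 118,000 → base 426,000
  426,000 × 11% = 46,860

58,994 > 46,860, so the standard income tax governs.

58,994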